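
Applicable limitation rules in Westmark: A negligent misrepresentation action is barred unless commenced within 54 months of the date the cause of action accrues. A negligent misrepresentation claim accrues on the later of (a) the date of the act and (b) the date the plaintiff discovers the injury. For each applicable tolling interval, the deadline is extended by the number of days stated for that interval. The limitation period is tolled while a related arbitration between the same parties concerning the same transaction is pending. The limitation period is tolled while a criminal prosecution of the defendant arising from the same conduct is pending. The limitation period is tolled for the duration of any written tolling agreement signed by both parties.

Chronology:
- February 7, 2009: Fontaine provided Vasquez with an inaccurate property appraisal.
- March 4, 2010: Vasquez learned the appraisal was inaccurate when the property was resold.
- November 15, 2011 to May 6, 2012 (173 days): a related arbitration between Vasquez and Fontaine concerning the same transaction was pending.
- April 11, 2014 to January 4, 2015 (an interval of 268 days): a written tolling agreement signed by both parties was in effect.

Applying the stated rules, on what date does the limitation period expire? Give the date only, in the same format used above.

November 19, 2015

The claim accrued on March 4, 2010 — the later of the February 7, 2009 act and the March 4, 2010 discovery.
The untolled deadline — 54 months after March 4, 2010 — is September 4, 2014.
The pending related arbitration from November 15, 2011 to May 6, 2012 tolled the period for 173 days, extending the deadline to February 24, 2015.
The written tolling agreement from April 11, 2014 to January 4, 2015 tolled the period for 268 days, extending the deadline to November 19, 2015.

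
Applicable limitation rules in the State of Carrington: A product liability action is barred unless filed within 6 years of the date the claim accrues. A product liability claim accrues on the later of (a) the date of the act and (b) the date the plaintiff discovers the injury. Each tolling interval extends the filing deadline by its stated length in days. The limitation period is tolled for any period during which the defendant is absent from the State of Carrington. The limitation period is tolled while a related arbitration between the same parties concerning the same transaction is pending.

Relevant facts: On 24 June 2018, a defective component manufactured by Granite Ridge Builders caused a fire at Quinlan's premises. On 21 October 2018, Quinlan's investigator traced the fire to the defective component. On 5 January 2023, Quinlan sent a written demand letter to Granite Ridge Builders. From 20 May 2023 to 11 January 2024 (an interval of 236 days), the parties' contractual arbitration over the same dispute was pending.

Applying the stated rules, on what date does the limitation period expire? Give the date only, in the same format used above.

Because discovery on 21 October 2018 post-dates the 24 June 2018 act, accrual under the later-of rule falls on 21 October 2018.
Adding the 6 years base period to 21 October 2018 gives a deadline of 21 October 2024, before any tolling.
The pending related arbitration from 20 May 2023 to 11 January 2024 tolled the period for 236 days, extending the deadline to 14 June 2025.
None of the other events listed affects the running of the period under the stated rules.

14 June 2025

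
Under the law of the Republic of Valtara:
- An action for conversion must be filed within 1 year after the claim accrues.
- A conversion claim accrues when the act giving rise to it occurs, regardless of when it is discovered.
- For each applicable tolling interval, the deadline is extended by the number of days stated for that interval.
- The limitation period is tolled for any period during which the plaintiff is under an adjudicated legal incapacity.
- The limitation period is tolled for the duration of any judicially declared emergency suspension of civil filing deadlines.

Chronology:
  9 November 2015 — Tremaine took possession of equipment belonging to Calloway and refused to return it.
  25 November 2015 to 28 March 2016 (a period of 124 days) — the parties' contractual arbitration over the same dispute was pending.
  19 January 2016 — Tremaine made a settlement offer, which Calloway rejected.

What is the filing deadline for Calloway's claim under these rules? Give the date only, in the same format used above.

The claim accrued on 9 November 2015, the date of the act.
1 year from 9 November 2015 is 9 November 2016.
The pending related arbitration from 25 November 2015 to 28 March 2016 does not toll the period, because no stated rule makes a pending arbitration a tolling event.
The other events in the timeline have no effect on the limitation period under the stated rules.

9 November 2016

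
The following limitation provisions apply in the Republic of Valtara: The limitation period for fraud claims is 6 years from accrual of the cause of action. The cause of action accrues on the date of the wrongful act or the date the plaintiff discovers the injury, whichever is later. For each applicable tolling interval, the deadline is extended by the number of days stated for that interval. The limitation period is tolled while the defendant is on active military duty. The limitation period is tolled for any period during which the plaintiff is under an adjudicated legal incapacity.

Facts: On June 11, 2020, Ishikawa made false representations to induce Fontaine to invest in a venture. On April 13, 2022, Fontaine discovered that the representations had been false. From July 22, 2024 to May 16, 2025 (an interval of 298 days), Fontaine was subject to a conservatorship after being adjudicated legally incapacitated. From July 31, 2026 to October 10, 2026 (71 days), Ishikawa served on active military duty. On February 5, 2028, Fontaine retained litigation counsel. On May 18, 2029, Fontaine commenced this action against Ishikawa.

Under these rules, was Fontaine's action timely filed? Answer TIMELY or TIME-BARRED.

TIME-BARRED

The claim accrued on April 13, 2022 — the later of the June 11, 2020 act and the April 13, 2022 discovery.
Adding the 6 years base period to April 13, 2022 gives a deadline of April 13, 2028, before any tolling.
The period was tolled for 298 days by the plaintiff's legal incapacity (July 22, 2024 to May 16, 2025), pushing the deadline to February 5, 2029.
The period was tolled for 71 days by the defendant's active military service (July 31, 2026 to October 10, 2026), pushing the deadline to April 17, 2029.
The other events in the timeline have no effect on the limitation period under the stated rules.
The May 18, 2029 filing falls after the April 17, 2029 deadline; the claim is time-barred.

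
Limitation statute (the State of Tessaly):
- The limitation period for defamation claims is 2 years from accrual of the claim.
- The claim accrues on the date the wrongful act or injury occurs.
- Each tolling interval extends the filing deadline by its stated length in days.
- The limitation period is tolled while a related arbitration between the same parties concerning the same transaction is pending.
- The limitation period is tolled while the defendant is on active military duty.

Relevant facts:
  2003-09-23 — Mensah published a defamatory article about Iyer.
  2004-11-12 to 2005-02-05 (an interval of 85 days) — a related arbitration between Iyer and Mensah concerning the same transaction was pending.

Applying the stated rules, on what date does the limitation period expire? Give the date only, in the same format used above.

The limitation period began to run on 2003-09-23.
The untolled deadline — 2 years after 2003-09-23 — is 2005-09-23.
Because the pending related arbitration ran from 2004-11-12 to 2005-02-05, the deadline is extended by 85 days to 2005-12-17.

2005-12-17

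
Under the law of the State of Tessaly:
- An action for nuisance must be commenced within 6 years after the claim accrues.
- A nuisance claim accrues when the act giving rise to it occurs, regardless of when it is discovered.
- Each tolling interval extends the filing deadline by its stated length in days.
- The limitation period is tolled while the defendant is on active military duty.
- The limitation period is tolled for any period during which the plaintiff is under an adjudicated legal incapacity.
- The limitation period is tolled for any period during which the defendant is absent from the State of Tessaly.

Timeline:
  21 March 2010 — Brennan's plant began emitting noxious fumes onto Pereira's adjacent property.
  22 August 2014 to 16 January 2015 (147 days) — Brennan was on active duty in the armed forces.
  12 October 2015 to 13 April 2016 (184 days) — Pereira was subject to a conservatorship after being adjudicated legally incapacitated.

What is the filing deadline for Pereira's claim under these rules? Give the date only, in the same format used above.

The claim accrued on 21 March 2010, the date of the act.
6 years from 21 March 2010 is 21 March 2016.
The defendant's active military service from 22 August 2014 to 16 January 2015 tolled the period for 147 days, extending the deadline to 15 August 2016.
The plaintiff's legal incapacity from 12 October 2015 to 13 April 2016 tolled the period for 184 days, extending the deadline to 15 February 2017.

15 February 2017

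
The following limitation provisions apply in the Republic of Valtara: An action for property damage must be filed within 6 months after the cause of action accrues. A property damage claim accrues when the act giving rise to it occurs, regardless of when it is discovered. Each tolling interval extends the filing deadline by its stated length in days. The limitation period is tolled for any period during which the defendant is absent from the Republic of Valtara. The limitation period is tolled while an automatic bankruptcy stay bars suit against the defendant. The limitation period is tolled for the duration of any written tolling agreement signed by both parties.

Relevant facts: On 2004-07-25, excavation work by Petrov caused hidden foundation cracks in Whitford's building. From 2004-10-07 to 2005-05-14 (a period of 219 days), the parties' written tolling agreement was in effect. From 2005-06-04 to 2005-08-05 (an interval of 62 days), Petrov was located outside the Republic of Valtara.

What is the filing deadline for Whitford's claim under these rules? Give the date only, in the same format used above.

The limitation period began to run on 2004-07-25.
Adding the 6 months base period to 2004-07-25 gives a deadline of 2005-01-25, before any tolling.
The period was tolled for 219 days by the written tolling agreement (2004-10-07 to 2005-05-14), pushing the deadline to 2005-09-01.
The defendant's absence from the jurisdiction from 2005-06-04 to 2005-08-05 tolled the period for 62 days, extending the deadline to 2005-11-02.

2005-11-02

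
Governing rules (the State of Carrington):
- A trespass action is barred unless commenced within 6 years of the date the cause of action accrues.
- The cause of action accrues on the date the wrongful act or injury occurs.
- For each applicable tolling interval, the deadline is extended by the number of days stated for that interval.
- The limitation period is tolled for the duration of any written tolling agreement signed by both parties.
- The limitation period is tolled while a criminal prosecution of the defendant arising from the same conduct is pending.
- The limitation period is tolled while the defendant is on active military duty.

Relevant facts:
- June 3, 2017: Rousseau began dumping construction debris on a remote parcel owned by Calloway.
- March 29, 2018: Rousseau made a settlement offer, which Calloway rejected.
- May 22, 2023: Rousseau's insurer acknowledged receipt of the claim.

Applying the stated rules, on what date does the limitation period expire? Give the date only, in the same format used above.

June 3, 2023

The limitation period began to run on June 3, 2017.
6 years from June 3, 2017 is June 3, 2023.
The other events in the timeline have no effect on the limitation period under the stated rules.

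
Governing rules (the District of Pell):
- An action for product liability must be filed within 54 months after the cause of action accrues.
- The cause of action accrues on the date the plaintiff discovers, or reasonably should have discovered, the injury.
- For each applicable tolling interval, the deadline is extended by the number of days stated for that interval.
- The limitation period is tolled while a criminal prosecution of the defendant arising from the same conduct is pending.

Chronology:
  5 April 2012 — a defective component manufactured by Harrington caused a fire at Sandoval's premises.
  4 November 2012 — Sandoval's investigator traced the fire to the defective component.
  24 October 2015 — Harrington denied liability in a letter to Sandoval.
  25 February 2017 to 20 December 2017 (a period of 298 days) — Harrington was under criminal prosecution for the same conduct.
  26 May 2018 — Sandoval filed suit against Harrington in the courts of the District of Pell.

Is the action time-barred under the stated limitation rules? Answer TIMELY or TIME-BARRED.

The claim did not accrue until Sandoval discovered the injury on 4 November 2012; the 5 April 2012 act date does not start the clock under the stated rule.
The untolled deadline — 54 months after 4 November 2012 — is 4 May 2017.
Because the pending criminal prosecution ran from 25 February 2017 to 20 December 2017, the deadline is extended by 298 days to 26 February 2018.
The other events in the timeline have no effect on the limitation period under the stated rules.
The 26 May 2018 filing falls after the 26 February 2018 deadline; the claim is time-barred.

TIME-BARRED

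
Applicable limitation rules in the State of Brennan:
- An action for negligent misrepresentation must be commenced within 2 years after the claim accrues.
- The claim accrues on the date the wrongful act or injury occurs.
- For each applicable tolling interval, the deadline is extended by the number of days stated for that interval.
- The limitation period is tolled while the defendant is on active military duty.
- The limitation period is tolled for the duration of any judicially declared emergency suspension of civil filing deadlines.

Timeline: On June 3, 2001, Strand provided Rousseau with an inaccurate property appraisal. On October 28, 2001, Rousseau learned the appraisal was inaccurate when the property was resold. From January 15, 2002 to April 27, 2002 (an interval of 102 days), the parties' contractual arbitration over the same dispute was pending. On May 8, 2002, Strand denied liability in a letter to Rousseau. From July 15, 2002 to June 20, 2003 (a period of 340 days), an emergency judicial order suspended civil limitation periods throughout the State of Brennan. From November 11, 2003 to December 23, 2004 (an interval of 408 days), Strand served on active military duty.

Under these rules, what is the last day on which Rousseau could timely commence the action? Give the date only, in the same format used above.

June 20, 2005

Because the rule ties accrual to occurrence, the claim accrued on June 3, 2001, not on the October 28, 2001 discovery date.
2 years from June 3, 2001 is June 3, 2003.
The emergency suspension of filing deadlines from July 15, 2002 to June 20, 2003 tolled the period for 340 days, extending the deadline to May 8, 2004.
Because the defendant's active military service ran from November 11, 2003 to December 23, 2004, the deadline is extended by 408 days to June 20, 2005.
The pending related arbitration from January 15, 2002 to April 27, 2002 does not toll the period, because no stated rule makes a pending arbitration a tolling event.
The other events in the timeline have no effect on the limitation period under the stated rules.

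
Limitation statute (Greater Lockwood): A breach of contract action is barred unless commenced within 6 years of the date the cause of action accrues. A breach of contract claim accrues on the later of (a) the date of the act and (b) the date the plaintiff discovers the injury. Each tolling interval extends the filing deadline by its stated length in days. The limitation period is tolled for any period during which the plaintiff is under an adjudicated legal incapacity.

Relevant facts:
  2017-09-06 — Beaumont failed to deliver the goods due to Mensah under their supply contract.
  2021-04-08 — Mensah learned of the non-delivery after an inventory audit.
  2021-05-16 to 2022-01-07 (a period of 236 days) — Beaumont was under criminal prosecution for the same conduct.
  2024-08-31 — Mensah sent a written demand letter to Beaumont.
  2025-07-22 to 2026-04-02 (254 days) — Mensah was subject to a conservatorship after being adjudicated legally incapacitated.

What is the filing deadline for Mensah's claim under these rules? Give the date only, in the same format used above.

2027-12-18

The claim accrued on 2021-04-08 — the later of the 2017-09-06 act and the 2021-04-08 discovery.
Adding the 6 years base period to 2021-04-08 gives a deadline of 2027-04-08, before any tolling.
The plaintiff's legal incapacity from 2025-07-22 to 2026-04-02 tolled the period for 254 days, extending the deadline to 2027-12-18.
No stated provision tolls the period for a criminal prosecution, so the interval from 2021-05-16 to 2022-01-07 has no effect on the deadline.
Nothing else in the chronology tolls or restarts the period.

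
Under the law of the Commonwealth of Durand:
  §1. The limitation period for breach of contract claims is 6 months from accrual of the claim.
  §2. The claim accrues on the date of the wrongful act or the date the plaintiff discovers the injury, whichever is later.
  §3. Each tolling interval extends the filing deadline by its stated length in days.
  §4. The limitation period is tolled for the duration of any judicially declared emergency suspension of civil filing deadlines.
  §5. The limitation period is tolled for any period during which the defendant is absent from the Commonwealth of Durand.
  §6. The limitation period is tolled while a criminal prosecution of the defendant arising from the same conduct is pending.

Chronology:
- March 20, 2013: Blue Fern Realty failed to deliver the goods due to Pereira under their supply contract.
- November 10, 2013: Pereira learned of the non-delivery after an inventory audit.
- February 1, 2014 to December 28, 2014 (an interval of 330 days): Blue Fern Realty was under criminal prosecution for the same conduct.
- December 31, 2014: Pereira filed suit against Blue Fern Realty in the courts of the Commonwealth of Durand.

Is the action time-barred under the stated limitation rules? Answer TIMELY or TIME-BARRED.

The claim accrued on November 10, 2013 — the later of the March 20, 2013 act and the November 10, 2013 discovery.
6 months from November 10, 2013 is May 10, 2014.
The period was tolled for 330 days by the pending criminal prosecution (February 1, 2014 to December 28, 2014), pushing the deadline to April 5, 2015.
Pereira filed on December 31, 2014, before the April 5, 2015 deadline, so the action is timely.

TIMELY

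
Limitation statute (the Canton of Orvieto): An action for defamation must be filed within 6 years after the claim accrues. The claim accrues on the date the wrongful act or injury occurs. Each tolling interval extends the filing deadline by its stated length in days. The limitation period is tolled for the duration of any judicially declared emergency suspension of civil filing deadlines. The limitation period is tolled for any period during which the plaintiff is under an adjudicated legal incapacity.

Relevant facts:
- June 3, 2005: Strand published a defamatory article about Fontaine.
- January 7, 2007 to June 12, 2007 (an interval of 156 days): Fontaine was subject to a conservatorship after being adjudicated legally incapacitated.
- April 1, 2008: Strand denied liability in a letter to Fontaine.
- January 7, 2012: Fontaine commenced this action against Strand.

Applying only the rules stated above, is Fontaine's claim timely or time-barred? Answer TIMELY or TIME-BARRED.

TIME-BARRED

The claim accrued on June 3, 2005, the date of the act.
The untolled deadline — 6 years after June 3, 2005 — is June 3, 2011.
The period was tolled for 156 days by the plaintiff's legal incapacity (January 7, 2007 to June 12, 2007), pushing the deadline to November 6, 2011.
Nothing else in the chronology tolls or restarts the period.
The January 7, 2012 filing falls after the November 6, 2011 deadline; the claim is time-barred.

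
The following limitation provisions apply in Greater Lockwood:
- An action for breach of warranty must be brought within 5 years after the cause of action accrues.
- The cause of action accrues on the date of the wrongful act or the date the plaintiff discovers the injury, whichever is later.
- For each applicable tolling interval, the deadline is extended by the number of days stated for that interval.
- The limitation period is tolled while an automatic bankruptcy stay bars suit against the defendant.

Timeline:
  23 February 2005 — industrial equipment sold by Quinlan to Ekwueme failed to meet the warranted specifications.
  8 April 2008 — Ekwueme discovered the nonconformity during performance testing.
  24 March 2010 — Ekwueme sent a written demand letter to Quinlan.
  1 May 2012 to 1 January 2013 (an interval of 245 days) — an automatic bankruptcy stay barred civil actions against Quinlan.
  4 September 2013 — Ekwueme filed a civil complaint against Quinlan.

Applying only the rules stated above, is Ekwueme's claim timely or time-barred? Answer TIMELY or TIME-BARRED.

The claim accrued on 8 April 2008 — the later of the 23 February 2005 act and the 8 April 2008 discovery.
5 years from 8 April 2008 is 8 April 2013.
The automatic bankruptcy stay from 1 May 2012 to 1 January 2013 tolled the period for 245 days, extending the deadline to 9 December 2013.
Nothing else in the chronology tolls or restarts the period.
Ekwueme filed on 4 September 2013, before the 9 December 2013 deadline, so the action is timely.

TIMELY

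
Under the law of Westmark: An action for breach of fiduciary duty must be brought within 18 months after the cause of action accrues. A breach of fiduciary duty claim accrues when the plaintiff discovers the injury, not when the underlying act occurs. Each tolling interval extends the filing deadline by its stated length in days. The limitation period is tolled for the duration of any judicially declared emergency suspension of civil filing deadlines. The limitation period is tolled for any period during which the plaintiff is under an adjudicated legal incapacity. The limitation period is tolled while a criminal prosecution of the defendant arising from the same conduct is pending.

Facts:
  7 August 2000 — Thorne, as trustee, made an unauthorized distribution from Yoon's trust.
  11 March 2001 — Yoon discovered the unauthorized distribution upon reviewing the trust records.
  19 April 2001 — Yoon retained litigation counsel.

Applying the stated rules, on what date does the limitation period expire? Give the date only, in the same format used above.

The claim did not accrue until Yoon discovered the injury on 11 March 2001; the 7 August 2000 act date does not start the clock under the stated rule.
The untolled deadline — 18 months after 11 March 2001 — is 11 September 2002.
None of the other events listed affects the running of the period under the stated rules.

11 September 2002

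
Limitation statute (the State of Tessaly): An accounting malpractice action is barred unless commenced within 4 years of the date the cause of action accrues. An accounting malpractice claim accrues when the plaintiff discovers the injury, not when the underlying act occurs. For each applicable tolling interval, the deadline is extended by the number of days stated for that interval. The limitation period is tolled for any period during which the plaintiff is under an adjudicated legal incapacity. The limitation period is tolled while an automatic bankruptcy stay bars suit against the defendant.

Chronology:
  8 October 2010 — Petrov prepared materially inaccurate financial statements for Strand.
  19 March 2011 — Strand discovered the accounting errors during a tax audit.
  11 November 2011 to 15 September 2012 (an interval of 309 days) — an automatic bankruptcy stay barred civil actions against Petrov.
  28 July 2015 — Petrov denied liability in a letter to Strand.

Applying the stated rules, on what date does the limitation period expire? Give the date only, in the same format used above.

The claim did not accrue until Strand discovered the injury on 19 March 2011; the 8 October 2010 act date does not start the clock under the stated rule.
The untolled deadline — 4 years after 19 March 2011 — is 19 March 2015.
The period was tolled for 309 days by the automatic bankruptcy stay (11 November 2011 to 15 September 2012), pushing the deadline to 22 January 2016.
None of the other events listed affects the running of the period under the stated rules.

22 January 2016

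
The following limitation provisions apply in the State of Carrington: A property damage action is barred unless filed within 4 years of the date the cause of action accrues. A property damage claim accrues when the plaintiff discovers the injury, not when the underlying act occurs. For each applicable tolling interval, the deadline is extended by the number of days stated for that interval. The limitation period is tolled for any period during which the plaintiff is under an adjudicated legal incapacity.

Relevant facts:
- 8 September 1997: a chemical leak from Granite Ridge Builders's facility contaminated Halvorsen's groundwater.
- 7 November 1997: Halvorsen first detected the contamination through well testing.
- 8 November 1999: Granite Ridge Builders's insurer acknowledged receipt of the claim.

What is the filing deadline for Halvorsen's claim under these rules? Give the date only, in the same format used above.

The claim did not accrue until Halvorsen discovered the injury on 7 November 1997; the 8 September 1997 act date does not start the clock under the stated rule.
Adding the 4 years base period to 7 November 1997 gives a deadline of 7 November 2001, before any tolling.
None of the other events listed affects the running of the period under the stated rules.

7 November 2001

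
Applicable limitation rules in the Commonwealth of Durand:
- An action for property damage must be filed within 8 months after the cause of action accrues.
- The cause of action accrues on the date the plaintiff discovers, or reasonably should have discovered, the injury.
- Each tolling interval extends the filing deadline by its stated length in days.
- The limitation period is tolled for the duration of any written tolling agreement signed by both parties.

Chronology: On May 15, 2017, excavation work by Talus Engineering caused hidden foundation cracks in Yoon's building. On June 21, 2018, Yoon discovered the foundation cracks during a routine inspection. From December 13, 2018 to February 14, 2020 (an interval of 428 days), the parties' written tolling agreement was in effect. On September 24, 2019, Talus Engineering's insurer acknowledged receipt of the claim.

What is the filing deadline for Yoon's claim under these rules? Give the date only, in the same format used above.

April 24, 2020

Accrual is tied to discovery, so the period began on June 21, 2018 rather than on May 15, 2017 when the act occurred.
Adding the 8 months base period to June 21, 2018 gives a deadline of February 21, 2019, before any tolling.
The period was tolled for 428 days by the written tolling agreement (December 13, 2018 to February 14, 2020), pushing the deadline to April 24, 2020.
The other events in the timeline have no effect on the limitation period under the stated rules.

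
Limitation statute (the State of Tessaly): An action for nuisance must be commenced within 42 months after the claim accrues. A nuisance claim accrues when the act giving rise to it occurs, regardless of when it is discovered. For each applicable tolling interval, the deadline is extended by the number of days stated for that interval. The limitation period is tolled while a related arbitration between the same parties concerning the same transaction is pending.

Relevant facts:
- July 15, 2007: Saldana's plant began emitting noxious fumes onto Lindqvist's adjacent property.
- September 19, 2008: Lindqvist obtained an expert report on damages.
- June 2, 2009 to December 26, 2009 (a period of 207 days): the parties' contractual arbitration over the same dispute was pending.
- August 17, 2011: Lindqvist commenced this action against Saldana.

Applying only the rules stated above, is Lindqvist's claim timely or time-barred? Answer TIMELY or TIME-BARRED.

TIME-BARRED

The claim accrued on July 15, 2007, the date of the act.
42 months from July 15, 2007 is January 15, 2011.
The pending related arbitration from June 2, 2009 to December 26, 2009 tolled the period for 207 days, extending the deadline to August 10, 2011.
Nothing else in the chronology tolls or restarts the period.
Lindqvist filed on August 17, 2011, after the August 10, 2011 deadline, so the action is time-barred.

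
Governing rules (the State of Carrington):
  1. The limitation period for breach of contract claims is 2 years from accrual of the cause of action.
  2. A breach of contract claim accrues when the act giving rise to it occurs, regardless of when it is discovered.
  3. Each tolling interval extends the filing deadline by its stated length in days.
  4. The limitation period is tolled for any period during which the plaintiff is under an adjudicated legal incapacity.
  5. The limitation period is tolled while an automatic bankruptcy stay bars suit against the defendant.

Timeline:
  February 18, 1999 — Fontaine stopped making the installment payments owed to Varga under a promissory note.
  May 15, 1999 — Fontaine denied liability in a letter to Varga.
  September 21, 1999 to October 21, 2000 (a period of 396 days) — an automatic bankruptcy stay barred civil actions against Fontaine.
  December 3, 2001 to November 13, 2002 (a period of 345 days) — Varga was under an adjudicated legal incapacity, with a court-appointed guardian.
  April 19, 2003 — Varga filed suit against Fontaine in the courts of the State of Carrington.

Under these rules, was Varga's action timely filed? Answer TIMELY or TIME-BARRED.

The cause of action accrued on February 18, 1999, the date of the act.
The untolled deadline — 2 years after February 18, 1999 — is February 18, 2001.
The period was tolled for 396 days by the automatic bankruptcy stay (September 21, 1999 to October 21, 2000), pushing the deadline to March 21, 2002.
The period was tolled for 345 days by the plaintiff's legal incapacity (December 3, 2001 to November 13, 2002), pushing the deadline to March 1, 2003.
Nothing else in the chronology tolls or restarts the period.
Filing on April 19, 2003 missed the March 1, 2003 deadline — the action is time-barred.

TIME-BARRED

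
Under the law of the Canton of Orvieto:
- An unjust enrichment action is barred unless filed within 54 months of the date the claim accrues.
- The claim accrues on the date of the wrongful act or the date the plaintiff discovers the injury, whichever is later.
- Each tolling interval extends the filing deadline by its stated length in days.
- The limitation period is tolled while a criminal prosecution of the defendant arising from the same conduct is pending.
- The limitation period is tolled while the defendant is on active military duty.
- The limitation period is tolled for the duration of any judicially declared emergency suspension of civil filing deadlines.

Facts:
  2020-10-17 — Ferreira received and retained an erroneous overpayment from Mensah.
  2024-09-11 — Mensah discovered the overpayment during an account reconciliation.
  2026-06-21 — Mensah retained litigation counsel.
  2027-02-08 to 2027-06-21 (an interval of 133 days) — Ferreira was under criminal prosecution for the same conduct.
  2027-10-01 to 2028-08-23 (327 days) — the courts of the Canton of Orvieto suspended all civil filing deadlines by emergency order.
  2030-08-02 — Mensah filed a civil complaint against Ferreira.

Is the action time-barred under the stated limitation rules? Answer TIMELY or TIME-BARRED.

TIME-BARRED

The claim accrued on 2024-09-11 — the later of the 2020-10-17 act and the 2024-09-11 discovery.
The untolled deadline — 54 months after 2024-09-11 — is 2029-03-11.
Because the pending criminal prosecution ran from 2027-02-08 to 2027-06-21, the deadline is extended by 133 days to 2029-07-22.
Because the emergency suspension of filing deadlines ran from 2027-10-01 to 2028-08-23, the deadline is extended by 327 days to 2030-06-14.
None of the other events listed affects the running of the period under the stated rules.
Mensah filed on 2030-08-02, after the 2030-06-14 deadline, so the action is time-barred.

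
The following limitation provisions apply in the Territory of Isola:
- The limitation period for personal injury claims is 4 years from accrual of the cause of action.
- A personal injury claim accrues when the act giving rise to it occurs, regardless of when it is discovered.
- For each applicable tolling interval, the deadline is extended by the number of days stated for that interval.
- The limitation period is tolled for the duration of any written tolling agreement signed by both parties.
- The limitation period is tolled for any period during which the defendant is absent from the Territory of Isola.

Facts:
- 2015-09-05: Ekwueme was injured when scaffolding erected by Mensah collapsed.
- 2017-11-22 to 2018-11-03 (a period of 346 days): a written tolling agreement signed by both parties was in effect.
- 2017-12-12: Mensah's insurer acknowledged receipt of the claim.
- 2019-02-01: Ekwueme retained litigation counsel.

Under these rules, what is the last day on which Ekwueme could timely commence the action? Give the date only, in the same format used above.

2020-08-16

The claim accrued on 2015-09-05, when the wrongful act occurred.
4 years from 2015-09-05 is 2019-09-05.
The period was tolled for 346 days by the written tolling agreement (2017-11-22 to 2018-11-03), pushing the deadline to 2020-08-16.
Nothing else in the chronology tolls or restarts the period.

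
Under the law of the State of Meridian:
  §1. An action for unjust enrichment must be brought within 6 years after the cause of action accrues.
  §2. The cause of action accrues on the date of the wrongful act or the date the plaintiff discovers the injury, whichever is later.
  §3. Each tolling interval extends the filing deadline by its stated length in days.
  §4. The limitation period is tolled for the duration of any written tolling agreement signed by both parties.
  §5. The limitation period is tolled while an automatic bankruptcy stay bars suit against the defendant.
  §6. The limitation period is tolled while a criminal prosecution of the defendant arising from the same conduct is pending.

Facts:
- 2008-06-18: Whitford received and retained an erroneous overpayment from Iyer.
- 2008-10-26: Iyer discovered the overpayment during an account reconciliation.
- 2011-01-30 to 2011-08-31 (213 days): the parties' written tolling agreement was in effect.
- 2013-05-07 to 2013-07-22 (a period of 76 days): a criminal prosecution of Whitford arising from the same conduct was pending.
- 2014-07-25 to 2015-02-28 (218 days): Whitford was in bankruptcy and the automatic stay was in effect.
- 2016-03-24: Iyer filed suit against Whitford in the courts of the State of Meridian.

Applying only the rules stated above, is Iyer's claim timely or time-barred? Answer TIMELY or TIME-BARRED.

Because discovery on 2008-10-26 post-dates the 2008-06-18 act, accrual under the later-of rule falls on 2008-10-26.
6 years from 2008-10-26 is 2014-10-26.
The period was tolled for 213 days by the written tolling agreement (2011-01-30 to 2011-08-31), pushing the deadline to 2015-05-27.
Because the pending criminal prosecution ran from 2013-05-07 to 2013-07-22, the deadline is extended by 76 days to 2015-08-11.
The automatic bankruptcy stay from 2014-07-25 to 2015-02-28 tolled the period for 218 days, extending the deadline to 2016-03-16.
Iyer filed on 2016-03-24, after the 2016-03-16 deadline, so the action is time-barred.

TIME-BARRED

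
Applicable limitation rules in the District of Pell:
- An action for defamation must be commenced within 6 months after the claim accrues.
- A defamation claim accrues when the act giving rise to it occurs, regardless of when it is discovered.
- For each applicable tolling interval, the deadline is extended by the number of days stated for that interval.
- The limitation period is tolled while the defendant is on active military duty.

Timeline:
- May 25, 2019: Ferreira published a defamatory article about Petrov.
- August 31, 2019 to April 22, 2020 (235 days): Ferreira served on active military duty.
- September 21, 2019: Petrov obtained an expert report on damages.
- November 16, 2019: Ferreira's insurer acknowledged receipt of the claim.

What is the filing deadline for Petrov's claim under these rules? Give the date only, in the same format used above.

July 17, 2020

The limitation period began to run on May 25, 2019.
6 months from May 25, 2019 is November 25, 2019.
Because the defendant's active military service ran from August 31, 2019 to April 22, 2020, the deadline is extended by 235 days to July 17, 2020.
Nothing else in the chronology tolls or restarts the period.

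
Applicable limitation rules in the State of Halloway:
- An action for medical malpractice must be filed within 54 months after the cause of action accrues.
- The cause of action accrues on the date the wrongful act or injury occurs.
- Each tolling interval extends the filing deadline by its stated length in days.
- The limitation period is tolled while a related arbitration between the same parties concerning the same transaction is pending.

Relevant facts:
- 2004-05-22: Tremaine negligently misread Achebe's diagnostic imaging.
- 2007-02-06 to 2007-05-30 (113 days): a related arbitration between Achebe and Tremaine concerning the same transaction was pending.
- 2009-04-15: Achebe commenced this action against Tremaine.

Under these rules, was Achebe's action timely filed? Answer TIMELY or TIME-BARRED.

TIME-BARRED

The claim accrued on 2004-05-22, when the wrongful act occurred.
The untolled deadline — 54 months after 2004-05-22 — is 2008-11-22.
Because the pending related arbitration ran from 2007-02-06 to 2007-05-30, the deadline is extended by 113 days to 2009-03-15.
The 2009-04-15 filing falls after the 2009-03-15 deadline; the claim is time-barred.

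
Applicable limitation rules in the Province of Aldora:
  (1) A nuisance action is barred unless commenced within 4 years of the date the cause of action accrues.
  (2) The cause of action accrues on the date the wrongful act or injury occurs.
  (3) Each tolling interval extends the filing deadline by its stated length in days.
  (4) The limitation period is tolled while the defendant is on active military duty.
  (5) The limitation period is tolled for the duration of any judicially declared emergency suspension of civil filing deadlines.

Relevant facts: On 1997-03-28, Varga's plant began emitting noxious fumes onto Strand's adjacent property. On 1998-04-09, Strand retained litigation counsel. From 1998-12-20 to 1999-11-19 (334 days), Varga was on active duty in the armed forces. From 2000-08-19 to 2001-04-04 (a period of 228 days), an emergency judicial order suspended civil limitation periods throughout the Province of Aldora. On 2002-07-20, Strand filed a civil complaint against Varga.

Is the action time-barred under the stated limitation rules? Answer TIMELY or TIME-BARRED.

The claim accrued on 1997-03-28, when the wrongful act occurred.
4 years from 1997-03-28 is 2001-03-28.
Because the defendant's active military service ran from 1998-12-20 to 1999-11-19, the deadline is extended by 334 days to 2002-02-25.
The emergency suspension of filing deadlines from 2000-08-19 to 2001-04-04 tolled the period for 228 days, extending the deadline to 2002-10-11.
The other events in the timeline have no effect on the limitation period under the stated rules.
The 2002-07-20 filing precedes the 2002-10-11 deadline; the claim is timely.

TIMELY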